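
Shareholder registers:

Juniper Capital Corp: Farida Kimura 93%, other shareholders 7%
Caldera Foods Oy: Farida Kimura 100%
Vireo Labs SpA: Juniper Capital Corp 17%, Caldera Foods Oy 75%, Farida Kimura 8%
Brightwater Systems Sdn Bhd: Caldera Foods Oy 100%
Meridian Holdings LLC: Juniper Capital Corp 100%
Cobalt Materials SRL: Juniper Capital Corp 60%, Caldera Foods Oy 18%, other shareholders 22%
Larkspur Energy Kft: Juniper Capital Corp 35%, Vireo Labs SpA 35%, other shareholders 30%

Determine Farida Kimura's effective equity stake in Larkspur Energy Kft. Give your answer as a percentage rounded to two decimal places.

67.13%

Farida reaches Larkspur along 4 paths.
Via Juniper: 93% × 35% = 32.55%.
Via Juniper → Vireo: 93% × 17% × 35% = 5.5335%.
Via Caldera → Vireo: 100% × 75% × 35% = 26.25%.
Via Vireo: 8% × 35% = 2.8%.
Total: 32.55% + 5.5335% + 26.25% + 2.8% = 67.1335%.
Rounded: 67.13%.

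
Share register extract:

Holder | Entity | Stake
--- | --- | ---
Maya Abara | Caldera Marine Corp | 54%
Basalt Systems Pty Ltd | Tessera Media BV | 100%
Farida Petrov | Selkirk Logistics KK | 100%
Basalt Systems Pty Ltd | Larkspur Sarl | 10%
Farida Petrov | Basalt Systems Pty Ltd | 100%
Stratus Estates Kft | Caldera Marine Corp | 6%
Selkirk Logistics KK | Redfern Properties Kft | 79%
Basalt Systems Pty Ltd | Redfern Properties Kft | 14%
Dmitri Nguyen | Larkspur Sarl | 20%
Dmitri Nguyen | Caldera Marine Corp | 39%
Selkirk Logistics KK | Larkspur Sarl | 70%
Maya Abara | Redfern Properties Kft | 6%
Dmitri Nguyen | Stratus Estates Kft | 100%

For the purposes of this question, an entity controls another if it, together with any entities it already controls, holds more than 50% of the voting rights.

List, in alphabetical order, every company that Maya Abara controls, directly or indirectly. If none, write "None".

Caldera Marine Corp

Maya holds 54% of Caldera, so Maya controls Caldera.
No other company's threshold is met.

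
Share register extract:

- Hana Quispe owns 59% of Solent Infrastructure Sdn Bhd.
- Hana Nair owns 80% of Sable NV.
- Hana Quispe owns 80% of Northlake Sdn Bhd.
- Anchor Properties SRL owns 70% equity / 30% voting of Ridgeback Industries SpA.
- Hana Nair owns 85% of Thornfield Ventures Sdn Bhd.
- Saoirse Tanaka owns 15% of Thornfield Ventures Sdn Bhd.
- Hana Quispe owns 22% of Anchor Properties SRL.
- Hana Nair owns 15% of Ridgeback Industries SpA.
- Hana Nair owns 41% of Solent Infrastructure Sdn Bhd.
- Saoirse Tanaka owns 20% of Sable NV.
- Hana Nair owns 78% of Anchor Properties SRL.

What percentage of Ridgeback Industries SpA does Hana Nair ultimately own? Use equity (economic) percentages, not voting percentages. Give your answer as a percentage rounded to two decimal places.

Hana Nair reaches Ridgeback along 2 paths.
Direct stake: 15% = 15%.
Via Anchor: 78% × 70% = 54.6%.
Total: 15% + 54.6% = 69.6%.
Rounded: 69.60%.

69.60%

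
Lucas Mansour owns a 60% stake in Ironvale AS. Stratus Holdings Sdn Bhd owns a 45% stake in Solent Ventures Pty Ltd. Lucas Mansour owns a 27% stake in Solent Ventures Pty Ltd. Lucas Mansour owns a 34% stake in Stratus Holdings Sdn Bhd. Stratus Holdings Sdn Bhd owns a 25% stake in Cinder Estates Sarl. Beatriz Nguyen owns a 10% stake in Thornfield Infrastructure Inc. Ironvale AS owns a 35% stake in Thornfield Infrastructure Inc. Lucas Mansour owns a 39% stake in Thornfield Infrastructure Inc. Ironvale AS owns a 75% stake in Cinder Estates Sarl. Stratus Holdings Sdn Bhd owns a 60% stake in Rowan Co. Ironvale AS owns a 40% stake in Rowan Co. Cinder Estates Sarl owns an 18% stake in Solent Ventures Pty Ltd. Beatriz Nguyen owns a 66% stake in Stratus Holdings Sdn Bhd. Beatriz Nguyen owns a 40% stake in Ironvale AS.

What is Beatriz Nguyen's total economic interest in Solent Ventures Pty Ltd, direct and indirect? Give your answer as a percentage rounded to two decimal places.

38.07%

Beatriz reaches Solent along 3 paths.
Via Stratus: 66% × 45% = 29.7%.
Via Stratus → Cinder: 66% × 25% × 18% = 2.97%.
Via Ironvale → Cinder: 40% × 75% × 18% = 5.4%.
Total: 29.7% + 2.97% + 5.4% = 38.07%.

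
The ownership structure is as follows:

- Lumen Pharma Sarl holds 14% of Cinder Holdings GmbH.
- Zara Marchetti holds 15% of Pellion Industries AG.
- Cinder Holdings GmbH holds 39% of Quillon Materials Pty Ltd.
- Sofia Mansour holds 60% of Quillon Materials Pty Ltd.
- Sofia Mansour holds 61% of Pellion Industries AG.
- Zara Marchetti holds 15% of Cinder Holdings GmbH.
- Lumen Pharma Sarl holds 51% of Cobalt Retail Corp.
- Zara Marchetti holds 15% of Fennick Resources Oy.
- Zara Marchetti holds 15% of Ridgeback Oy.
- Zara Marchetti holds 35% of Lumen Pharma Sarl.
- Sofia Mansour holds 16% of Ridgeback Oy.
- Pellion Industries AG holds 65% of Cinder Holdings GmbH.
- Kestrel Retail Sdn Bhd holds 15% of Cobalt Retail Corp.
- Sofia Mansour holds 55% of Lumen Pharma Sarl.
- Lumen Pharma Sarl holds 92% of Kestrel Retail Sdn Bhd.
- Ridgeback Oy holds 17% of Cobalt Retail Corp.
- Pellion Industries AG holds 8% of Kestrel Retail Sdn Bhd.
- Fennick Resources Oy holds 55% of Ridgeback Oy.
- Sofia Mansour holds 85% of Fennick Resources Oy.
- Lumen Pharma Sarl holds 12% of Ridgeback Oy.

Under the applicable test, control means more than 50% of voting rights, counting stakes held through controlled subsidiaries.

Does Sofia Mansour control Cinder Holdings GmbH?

Yes

Sofia holds 55% of Lumen, so Sofia controls Lumen.
Sofia holds 61% of Pellion, so Sofia controls Pellion.
Lumen and Pellion together hold 14% + 65% = 79% of Cinder, so Sofia controls Cinder.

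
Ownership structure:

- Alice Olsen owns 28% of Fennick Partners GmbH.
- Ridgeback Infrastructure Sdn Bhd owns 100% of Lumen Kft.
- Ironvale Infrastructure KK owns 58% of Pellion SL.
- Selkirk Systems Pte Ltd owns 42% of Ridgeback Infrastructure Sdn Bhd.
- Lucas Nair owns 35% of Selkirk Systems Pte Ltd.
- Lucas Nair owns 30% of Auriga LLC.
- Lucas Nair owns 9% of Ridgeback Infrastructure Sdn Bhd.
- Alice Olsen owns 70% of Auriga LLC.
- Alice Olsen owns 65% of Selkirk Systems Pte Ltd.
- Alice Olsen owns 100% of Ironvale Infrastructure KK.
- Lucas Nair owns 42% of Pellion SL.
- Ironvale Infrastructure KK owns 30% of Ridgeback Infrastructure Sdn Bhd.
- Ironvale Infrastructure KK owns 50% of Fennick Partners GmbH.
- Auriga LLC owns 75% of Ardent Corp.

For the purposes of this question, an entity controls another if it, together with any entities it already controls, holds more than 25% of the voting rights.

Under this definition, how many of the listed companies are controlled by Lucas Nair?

Lucas holds 35% of Selkirk, so Lucas controls Selkirk.
Lucas holds 30% of Auriga, so Lucas controls Auriga.
Lucas and Selkirk together hold 9% + 42% = 51% of Ridgeback, so Lucas controls Ridgeback.
Lucas holds 42% of Pellion, so Lucas controls Pellion.
Auriga holds 75% of Ardent, so Lucas controls Ardent.
Ridgeback holds 100% of Lumen, so Lucas controls Lumen.
No other company's threshold is met.
Lucas controls 6 companies.

6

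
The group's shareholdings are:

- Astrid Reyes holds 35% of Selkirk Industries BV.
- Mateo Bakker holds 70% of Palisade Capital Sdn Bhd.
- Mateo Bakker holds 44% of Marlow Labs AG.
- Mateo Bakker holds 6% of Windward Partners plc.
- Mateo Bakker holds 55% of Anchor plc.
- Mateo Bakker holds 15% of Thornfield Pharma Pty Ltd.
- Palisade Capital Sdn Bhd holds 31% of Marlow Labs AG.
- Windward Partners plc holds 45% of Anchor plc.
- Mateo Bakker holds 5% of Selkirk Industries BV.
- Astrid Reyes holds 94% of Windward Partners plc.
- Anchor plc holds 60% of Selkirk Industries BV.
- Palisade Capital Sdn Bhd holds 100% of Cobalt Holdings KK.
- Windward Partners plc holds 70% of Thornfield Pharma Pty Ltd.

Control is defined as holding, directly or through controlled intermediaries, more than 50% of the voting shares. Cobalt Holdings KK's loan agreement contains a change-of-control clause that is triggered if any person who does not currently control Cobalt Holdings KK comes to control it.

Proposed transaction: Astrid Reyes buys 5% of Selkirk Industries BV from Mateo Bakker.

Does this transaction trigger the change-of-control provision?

The purchase adds only to Astrid's holdings (Mateo's stake shrinks), so Astrid is the only person who could newly come to control Cobalt.
Astrid holds 94% of Windward, so Astrid controls Windward.
Windward holds 70% of Thornfield, so Astrid controls Thornfield.
Neither Astrid nor any entity Astrid controls holds any voting interest in Cobalt.
So before the transaction, Astrid does not control Cobalt.
After the purchase, Astrid's direct stake in Selkirk rises to 35% + 5% = 40%, and Mateo's stake falls to 0%.
Astrid's side now holds 40% of Selkirk, not > 50%, so Astrid still does not control Selkirk.
After the transaction, neither Astrid nor any entity Astrid controls holds a voting interest in Cobalt, so Astrid still does not control it.
No new person acquires control, so the clause is not triggered.

No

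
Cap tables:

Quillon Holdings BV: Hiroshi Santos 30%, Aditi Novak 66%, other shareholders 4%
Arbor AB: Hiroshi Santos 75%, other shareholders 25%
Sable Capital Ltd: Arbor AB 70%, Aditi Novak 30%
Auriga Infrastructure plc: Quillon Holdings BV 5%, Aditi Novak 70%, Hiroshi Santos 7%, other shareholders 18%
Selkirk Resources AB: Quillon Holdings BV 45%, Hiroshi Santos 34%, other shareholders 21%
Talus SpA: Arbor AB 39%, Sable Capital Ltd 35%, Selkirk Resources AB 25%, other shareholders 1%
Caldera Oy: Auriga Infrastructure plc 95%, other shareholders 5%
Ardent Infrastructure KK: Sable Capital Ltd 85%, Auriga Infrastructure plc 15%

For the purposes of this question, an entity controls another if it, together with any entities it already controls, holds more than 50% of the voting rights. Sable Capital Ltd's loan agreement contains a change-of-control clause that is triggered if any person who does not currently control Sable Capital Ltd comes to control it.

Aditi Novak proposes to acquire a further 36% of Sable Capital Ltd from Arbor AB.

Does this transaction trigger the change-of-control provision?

The purchase adds only to Aditi's holdings (Arbor's stake shrinks), so Aditi is the only person who could newly come to control Sable.
Aditi holds 66% of Quillon, so Aditi controls Quillon.
Quillon and Aditi together hold 5% + 70% = 75% of Auriga, so Aditi controls Auriga.
Auriga holds 95% of Caldera, so Aditi controls Caldera.
In Sable, Aditi's side holds only 30%, not > 50%.
So before the transaction, Aditi does not control Sable.
After the purchase, Aditi's direct stake in Sable rises to 30% + 36% = 66%, and Arbor's stake falls to 34%.
Aditi holds 66% of Sable, so Aditi controls Sable.
Aditi did not control Sable before and does after, so the clause is triggered.

Yes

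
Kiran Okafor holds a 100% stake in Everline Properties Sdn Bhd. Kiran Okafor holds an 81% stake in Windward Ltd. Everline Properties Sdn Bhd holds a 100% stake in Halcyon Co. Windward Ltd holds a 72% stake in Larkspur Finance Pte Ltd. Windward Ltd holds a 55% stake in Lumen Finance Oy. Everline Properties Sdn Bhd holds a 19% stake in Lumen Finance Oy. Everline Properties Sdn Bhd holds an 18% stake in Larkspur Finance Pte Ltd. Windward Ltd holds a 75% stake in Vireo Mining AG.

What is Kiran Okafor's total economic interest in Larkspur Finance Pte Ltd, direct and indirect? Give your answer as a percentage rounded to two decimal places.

Kiran reaches Larkspur along 2 paths.
Via Windward: 81% × 72% = 58.32%.
Via Everline: 100% × 18% = 18%.
Total: 58.32% + 18% = 76.32%.

76.32%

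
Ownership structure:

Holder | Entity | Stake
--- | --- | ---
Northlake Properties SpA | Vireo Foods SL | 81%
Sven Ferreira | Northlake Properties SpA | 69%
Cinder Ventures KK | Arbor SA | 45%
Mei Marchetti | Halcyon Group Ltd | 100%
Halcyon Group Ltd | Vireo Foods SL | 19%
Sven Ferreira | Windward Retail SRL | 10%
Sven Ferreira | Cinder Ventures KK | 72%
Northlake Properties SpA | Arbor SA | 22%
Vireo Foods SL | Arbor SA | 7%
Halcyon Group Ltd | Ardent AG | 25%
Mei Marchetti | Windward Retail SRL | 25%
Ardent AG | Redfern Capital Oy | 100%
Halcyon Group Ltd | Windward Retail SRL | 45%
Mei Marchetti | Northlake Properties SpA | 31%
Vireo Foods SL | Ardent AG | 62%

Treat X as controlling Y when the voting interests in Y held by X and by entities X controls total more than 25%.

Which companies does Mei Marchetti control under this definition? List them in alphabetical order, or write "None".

Arbor SA, Ardent AG, Halcyon Group Ltd, Northlake Properties SpA, Redfern Capital Oy, Vireo Foods SL, Windward Retail SRL

Mei holds 31% of Northlake, so Mei controls Northlake.
Mei holds 100% of Halcyon, so Mei controls Halcyon.
Halcyon and Northlake together hold 19% + 81% = 100% of Vireo, so Mei controls Vireo.
Halcyon and Mei together hold 45% + 25% = 70% of Windward, so Mei controls Windward.
Vireo and Halcyon together hold 62% + 25% = 87% of Ardent, so Mei controls Ardent.
Northlake and Vireo together hold 22% + 7% = 29% of Arbor, so Mei controls Arbor.
Ardent holds 100% of Redfern, so Mei controls Redfern.
No other company's threshold is met.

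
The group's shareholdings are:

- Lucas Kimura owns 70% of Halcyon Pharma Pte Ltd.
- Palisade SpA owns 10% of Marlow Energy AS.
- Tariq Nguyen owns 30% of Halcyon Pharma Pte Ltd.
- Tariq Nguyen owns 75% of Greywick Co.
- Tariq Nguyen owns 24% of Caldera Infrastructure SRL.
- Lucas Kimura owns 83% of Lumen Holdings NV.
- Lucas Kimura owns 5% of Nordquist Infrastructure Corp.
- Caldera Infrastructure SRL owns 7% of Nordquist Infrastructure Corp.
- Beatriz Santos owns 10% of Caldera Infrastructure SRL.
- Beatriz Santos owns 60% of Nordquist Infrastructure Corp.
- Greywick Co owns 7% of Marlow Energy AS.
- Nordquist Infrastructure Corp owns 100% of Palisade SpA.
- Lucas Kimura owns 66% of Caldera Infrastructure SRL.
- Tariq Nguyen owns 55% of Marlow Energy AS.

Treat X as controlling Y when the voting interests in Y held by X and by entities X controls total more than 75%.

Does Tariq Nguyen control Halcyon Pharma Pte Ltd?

Tariq's largest direct stake is 75% in Greywick, which does not meet the threshold, so Tariq controls no company.
In Halcyon, Tariq's side holds only 30%, not > 75%.
So Tariq does not control Halcyon.

No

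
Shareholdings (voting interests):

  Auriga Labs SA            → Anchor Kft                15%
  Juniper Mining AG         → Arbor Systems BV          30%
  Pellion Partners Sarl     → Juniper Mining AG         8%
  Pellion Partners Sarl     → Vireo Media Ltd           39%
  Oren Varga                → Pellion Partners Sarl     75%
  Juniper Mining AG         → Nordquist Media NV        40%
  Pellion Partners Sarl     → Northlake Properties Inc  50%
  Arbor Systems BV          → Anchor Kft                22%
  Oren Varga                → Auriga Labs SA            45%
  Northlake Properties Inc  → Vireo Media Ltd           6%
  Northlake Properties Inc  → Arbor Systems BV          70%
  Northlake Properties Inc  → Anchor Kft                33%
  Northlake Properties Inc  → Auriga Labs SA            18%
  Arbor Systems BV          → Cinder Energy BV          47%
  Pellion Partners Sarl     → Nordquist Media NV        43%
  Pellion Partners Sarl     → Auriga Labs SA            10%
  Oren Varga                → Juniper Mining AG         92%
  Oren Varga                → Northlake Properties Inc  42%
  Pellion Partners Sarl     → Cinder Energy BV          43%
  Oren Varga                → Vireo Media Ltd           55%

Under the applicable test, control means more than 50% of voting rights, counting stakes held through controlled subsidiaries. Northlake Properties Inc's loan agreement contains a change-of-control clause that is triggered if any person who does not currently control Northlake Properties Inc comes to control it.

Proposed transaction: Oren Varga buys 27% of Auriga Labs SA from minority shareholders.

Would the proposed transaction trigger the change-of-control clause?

No

The purchase changes only Oren's holdings, so Oren is the only person who could newly come to control Northlake.
Oren holds 75% of Pellion, so Oren controls Pellion.
Pellion and Oren together hold 50% + 42% = 92% of Northlake, so Oren controls Northlake.
So Oren already controls Northlake before the transaction.
After the purchase, Oren's direct stake in Auriga rises to 45% + 27% = 72%.
Oren controlled Northlake already, so this is not a new person acquiring control; every other person's position is unchanged or reduced.
No new person acquires control, so the clause is not triggered.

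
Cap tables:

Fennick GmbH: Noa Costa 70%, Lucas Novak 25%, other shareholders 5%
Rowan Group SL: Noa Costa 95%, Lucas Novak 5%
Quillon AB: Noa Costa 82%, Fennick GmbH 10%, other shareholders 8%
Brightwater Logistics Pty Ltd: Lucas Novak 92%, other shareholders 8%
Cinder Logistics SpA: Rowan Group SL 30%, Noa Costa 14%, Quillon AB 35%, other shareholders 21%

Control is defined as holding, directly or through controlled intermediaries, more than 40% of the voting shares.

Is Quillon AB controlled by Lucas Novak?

No

Lucas holds 92% of Brightwater, so Lucas controls Brightwater.
Neither Lucas nor any entity Lucas controls holds any voting interest in Quillon.
So Lucas does not control Quillon.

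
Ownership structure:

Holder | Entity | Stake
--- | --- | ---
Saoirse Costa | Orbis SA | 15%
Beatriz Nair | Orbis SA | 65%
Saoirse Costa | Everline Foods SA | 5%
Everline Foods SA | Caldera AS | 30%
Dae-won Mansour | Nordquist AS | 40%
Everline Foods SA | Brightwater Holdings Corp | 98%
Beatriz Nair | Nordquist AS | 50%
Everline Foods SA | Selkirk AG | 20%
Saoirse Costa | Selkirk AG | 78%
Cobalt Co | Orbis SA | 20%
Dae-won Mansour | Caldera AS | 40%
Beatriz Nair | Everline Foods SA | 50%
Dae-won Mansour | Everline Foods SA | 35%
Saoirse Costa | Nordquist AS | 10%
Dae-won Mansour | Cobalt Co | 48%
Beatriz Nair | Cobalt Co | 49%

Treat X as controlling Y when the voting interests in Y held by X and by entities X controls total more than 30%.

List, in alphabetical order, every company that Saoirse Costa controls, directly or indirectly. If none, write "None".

Selkirk AG

Saoirse holds 78% of Selkirk, so Saoirse controls Selkirk.
No other company's threshold is met.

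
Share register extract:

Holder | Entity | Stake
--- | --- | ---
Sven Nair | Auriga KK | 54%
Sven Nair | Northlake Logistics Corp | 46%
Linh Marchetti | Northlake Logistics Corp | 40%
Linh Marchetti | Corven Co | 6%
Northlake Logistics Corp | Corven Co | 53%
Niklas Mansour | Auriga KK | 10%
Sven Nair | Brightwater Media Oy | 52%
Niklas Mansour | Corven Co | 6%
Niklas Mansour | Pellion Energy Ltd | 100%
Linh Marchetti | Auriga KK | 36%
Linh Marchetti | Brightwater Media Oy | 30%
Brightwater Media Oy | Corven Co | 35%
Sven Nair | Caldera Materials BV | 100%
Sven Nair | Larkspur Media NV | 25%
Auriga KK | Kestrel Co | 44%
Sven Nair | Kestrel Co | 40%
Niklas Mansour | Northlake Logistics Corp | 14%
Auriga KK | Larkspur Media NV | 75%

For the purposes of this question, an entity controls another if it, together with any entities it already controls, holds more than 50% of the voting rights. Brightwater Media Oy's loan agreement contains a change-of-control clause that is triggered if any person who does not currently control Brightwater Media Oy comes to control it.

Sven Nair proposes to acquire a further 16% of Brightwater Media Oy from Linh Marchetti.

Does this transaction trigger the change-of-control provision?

No

The purchase adds only to Sven's holdings (Linh's stake shrinks), so Sven is the only person who could newly come to control Brightwater.
Sven holds 52% of Brightwater, so Sven controls Brightwater.
So Sven already controls Brightwater before the transaction.
After the purchase, Sven's direct stake in Brightwater rises to 52% + 16% = 68%, and Linh's stake falls to 14%.
Sven controlled Brightwater already, so this is not a new person acquiring control; every other person's position is unchanged or reduced.
No new person acquires control, so the clause is not triggered.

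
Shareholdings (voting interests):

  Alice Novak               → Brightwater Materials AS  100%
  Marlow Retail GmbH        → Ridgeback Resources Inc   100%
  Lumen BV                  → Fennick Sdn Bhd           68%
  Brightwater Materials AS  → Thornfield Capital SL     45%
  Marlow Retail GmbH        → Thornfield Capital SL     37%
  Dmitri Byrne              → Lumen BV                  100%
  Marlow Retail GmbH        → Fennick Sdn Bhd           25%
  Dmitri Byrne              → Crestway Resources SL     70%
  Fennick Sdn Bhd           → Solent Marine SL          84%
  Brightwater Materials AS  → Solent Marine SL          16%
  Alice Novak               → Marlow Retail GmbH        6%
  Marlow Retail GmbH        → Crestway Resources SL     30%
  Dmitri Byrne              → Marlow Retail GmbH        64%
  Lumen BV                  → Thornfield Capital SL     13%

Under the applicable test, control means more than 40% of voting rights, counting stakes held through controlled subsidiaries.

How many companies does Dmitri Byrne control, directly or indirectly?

7

Dmitri holds 64% of Marlow, so Dmitri controls Marlow.
Dmitri holds 100% of Lumen, so Dmitri controls Lumen.
Marlow holds 100% of Ridgeback, so Dmitri controls Ridgeback.
Dmitri and Marlow together hold 70% + 30% = 100% of Crestway, so Dmitri controls Crestway.
Lumen and Marlow together hold 68% + 25% = 93% of Fennick, so Dmitri controls Fennick.
Fennick holds 84% of Solent, so Dmitri controls Solent.
Marlow and Lumen together hold 37% + 13% = 50% of Thornfield, so Dmitri controls Thornfield.
No other company's threshold is met.
Dmitri controls 7 companies.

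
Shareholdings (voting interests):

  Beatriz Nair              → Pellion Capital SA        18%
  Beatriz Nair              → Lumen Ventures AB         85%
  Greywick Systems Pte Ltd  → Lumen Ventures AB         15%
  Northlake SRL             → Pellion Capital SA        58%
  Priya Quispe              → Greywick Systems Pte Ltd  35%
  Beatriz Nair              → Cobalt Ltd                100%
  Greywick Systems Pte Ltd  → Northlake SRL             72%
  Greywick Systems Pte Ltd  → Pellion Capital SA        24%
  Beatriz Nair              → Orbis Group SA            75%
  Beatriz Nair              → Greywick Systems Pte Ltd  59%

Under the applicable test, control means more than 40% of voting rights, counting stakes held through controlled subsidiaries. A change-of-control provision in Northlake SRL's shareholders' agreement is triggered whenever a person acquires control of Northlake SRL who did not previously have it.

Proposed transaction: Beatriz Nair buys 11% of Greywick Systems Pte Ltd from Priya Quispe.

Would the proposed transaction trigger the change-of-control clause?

The purchase adds only to Beatriz's holdings (Priya's stake shrinks), so Beatriz is the only person who could newly come to control Northlake.
Beatriz holds 59% of Greywick, so Beatriz controls Greywick.
Greywick holds 72% of Northlake, so Beatriz controls Northlake.
So Beatriz already controls Northlake before the transaction.
After the purchase, Beatriz's direct stake in Greywick rises to 59% + 11% = 70%, and Priya's stake falls to 24%.
Beatriz controlled Northlake already, so this is not a new person acquiring control; every other person's position is unchanged or reduced.
No new person acquires control, so the clause is not triggered.

No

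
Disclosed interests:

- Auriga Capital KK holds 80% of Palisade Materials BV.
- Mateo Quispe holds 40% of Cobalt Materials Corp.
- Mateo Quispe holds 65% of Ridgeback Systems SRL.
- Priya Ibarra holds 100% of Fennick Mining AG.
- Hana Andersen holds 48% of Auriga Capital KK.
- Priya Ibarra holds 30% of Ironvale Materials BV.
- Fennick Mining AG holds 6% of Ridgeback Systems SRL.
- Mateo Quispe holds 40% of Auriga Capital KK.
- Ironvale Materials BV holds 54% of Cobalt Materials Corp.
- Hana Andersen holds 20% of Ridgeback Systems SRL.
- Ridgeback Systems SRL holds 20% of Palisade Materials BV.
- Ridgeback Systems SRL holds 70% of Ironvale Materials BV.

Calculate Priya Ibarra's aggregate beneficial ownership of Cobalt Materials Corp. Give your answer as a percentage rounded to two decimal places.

18.47%

Priya reaches Cobalt along 2 paths.
Via Ironvale: 30% × 54% = 16.2%.
Via Fennick → Ridgeback → Ironvale: 100% × 6% × 70% × 54% = 2.268%.
Total: 16.2% + 2.268% = 18.468%.
Rounded: 18.47%.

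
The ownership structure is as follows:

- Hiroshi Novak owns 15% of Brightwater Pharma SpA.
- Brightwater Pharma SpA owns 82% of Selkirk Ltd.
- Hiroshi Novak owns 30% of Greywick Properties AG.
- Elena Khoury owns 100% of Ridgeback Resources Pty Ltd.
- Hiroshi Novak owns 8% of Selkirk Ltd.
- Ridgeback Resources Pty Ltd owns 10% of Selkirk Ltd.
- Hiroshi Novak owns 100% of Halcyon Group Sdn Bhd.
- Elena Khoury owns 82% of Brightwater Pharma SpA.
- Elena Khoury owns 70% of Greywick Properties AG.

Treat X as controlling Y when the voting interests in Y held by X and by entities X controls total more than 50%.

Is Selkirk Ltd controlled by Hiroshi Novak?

No

Hiroshi holds 100% of Halcyon, so Hiroshi controls Halcyon.
In Selkirk, Hiroshi's side holds only 8%, not > 50%.
So Hiroshi does not control Selkirk.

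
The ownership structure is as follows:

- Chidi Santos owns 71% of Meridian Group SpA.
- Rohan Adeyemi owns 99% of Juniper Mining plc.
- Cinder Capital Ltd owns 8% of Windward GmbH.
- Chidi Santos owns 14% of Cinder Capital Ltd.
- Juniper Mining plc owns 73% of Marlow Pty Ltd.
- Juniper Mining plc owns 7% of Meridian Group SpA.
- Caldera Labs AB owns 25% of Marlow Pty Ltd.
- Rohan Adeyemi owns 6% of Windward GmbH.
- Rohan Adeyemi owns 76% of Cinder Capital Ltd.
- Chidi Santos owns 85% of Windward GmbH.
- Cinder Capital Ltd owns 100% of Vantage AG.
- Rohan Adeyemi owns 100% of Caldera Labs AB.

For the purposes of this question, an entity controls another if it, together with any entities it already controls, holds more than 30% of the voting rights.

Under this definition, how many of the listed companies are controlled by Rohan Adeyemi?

Rohan holds 76% of Cinder, so Rohan controls Cinder.
Rohan holds 100% of Caldera, so Rohan controls Caldera.
Rohan holds 99% of Juniper, so Rohan controls Juniper.
Juniper and Caldera together hold 73% + 25% = 98% of Marlow, so Rohan controls Marlow.
Cinder holds 100% of Vantage, so Rohan controls Vantage.
No other company's threshold is met.
Rohan controls 5 companies.

5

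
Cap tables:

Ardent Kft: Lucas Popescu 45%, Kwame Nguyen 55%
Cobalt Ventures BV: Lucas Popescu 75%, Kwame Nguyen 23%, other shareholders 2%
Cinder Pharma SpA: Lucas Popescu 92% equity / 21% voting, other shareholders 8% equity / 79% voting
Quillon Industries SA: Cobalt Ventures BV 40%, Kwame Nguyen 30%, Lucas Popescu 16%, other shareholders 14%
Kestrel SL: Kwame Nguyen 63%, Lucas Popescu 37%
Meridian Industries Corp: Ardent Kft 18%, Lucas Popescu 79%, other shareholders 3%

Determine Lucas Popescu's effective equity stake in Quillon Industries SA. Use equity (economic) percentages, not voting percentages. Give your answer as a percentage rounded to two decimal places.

46.00%

Lucas reaches Quillon along 2 paths.
Via Cobalt: 75% × 40% = 30%.
Direct stake: 16% = 16%.
Total: 30% + 16% = 46%.
Rounded: 46.00%.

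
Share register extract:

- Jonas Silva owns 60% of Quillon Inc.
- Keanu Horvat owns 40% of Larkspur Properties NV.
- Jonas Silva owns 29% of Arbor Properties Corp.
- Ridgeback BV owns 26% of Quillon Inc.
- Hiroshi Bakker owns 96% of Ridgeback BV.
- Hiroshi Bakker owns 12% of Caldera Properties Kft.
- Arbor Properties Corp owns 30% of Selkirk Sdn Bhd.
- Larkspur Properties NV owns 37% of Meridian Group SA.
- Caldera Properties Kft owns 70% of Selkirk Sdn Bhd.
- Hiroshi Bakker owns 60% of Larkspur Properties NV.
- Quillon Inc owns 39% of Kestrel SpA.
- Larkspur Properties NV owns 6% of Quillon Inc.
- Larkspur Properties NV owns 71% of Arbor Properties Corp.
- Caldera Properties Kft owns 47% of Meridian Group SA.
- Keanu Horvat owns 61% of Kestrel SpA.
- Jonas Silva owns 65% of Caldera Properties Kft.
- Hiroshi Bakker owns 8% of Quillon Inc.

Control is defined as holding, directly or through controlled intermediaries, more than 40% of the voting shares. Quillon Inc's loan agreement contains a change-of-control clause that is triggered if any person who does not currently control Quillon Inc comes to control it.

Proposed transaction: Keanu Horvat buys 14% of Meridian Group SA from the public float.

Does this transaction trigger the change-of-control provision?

No

The purchase changes only Keanu's holdings, so Keanu is the only person who could newly come to control Quillon.
Keanu holds 61% of Kestrel, so Keanu controls Kestrel.
Neither Keanu nor any entity Keanu controls holds any voting interest in Quillon.
So before the transaction, Keanu does not control Quillon.
After the purchase, Keanu holds 14% of Meridian directly.
Keanu's side now holds 14% of Meridian, not > 40%, so Keanu still does not control Meridian.
After the transaction, neither Keanu nor any entity Keanu controls holds a voting interest in Quillon, so Keanu still does not control it.
No new person acquires control, so the clause is not triggered.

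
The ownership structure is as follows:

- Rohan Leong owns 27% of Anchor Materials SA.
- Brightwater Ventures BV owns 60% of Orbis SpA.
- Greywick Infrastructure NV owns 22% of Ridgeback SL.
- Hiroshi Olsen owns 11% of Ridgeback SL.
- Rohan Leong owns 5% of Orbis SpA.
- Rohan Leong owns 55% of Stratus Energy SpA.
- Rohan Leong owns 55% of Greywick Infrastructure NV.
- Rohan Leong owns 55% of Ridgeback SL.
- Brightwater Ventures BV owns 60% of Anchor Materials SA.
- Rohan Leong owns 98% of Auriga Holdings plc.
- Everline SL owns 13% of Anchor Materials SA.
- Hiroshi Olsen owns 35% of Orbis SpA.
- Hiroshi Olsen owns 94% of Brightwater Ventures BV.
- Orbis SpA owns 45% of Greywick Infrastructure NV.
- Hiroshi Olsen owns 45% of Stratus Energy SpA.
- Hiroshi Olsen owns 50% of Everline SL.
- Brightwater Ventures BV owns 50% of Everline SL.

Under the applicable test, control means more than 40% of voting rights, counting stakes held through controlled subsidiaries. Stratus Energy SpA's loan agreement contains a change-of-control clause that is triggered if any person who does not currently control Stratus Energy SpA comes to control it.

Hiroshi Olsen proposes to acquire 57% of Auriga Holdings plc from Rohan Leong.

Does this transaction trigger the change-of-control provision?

The purchase adds only to Hiroshi's holdings (Rohan's stake shrinks), so Hiroshi is the only person who could newly come to control Stratus.
Hiroshi holds 45% of Stratus, so Hiroshi controls Stratus.
So Hiroshi already controls Stratus before the transaction.
After the purchase, Hiroshi holds 57% of Auriga directly, and Rohan's stake falls to 41%.
Hiroshi controlled Stratus already, so this is not a new person acquiring control; every other person's position is unchanged or reduced.
No new person acquires control, so the clause is not triggered.

No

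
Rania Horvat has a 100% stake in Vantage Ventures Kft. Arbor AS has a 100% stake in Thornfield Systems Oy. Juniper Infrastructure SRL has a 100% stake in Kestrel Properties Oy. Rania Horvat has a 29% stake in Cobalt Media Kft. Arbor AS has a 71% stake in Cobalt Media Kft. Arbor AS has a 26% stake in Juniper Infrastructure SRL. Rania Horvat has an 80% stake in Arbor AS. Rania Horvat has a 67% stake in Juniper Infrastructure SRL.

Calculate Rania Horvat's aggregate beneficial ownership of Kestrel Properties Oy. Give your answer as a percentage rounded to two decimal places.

Rania reaches Kestrel along 2 paths.
Via Juniper: 67% × 100% = 67%.
Via Arbor → Juniper: 80% × 26% × 100% = 20.8%.
Total: 67% + 20.8% = 87.8%.
Rounded: 87.80%.

87.80%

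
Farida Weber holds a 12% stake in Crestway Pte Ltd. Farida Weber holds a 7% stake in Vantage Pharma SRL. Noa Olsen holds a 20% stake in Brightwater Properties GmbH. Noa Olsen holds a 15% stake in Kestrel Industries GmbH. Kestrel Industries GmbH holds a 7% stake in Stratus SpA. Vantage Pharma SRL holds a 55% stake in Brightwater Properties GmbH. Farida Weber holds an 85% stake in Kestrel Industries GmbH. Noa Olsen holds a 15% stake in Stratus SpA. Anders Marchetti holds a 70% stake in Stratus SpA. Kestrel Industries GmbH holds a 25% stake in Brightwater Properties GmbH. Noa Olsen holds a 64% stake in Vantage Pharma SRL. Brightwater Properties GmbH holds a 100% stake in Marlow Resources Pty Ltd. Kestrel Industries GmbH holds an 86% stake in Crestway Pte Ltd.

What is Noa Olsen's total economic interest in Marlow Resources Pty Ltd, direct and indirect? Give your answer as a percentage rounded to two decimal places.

58.95%

Noa reaches Marlow along 3 paths.
Via Kestrel → Brightwater: 15% × 25% × 100% = 3.75%.
Via Vantage → Brightwater: 64% × 55% × 100% = 35.2%.
Via Brightwater: 20% × 100% = 20%.
Total: 3.75% + 35.2% + 20% = 58.95%.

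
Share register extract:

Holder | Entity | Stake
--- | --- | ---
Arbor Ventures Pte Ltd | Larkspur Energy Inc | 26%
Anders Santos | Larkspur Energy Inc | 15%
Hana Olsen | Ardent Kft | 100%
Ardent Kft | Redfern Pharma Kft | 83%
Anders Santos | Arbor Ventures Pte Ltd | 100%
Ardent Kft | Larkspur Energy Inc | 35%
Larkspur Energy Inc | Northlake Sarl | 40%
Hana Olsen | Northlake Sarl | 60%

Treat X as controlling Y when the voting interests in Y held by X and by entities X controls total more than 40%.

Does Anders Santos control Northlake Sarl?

No

Anders holds 100% of Arbor, so Anders controls Arbor.
Anders and Arbor together hold 15% + 26% = 41% of Larkspur, so Anders controls Larkspur.
In Northlake, Anders's side holds only 40%, not > 40%.
So Anders does not control Northlake.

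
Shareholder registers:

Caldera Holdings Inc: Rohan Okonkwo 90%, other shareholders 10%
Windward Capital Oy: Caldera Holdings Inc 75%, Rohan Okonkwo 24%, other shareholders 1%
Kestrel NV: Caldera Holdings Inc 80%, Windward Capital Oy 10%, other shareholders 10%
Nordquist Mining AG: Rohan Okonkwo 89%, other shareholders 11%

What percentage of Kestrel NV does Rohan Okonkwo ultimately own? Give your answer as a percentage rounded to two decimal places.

81.15%

Rohan reaches Kestrel along 3 paths.
Via Caldera: 90% × 80% = 72%.
Via Caldera → Windward: 90% × 75% × 10% = 6.75%.
Via Windward: 24% × 10% = 2.4%.
Total: 72% + 6.75% + 2.4% = 81.15%.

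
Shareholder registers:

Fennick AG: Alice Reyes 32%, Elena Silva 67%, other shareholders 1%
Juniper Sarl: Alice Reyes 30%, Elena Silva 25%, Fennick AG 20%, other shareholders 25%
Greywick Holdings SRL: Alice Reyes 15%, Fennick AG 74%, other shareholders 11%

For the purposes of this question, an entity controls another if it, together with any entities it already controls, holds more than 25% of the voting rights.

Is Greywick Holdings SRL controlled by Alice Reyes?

Yes

Alice holds 32% of Fennick, so Alice controls Fennick.
Alice and Fennick together hold 15% + 74% = 89% of Greywick, so Alice controls Greywick.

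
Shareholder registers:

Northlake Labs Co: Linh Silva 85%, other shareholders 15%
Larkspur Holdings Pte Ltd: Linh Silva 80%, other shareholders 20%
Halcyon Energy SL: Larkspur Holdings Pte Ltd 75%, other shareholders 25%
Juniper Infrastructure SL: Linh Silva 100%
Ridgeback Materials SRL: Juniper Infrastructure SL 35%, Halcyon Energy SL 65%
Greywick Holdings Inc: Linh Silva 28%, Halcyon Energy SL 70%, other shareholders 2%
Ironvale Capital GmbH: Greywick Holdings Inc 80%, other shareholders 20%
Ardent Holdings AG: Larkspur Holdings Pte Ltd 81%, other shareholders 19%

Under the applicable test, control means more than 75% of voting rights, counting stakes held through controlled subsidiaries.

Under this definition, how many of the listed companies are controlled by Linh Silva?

Linh holds 85% of Northlake, so Linh controls Northlake.
Linh holds 80% of Larkspur, so Linh controls Larkspur.
Linh holds 100% of Juniper, so Linh controls Juniper.
Larkspur holds 81% of Ardent, so Linh controls Ardent.
No other company's threshold is met.
Linh controls 4 companies.

4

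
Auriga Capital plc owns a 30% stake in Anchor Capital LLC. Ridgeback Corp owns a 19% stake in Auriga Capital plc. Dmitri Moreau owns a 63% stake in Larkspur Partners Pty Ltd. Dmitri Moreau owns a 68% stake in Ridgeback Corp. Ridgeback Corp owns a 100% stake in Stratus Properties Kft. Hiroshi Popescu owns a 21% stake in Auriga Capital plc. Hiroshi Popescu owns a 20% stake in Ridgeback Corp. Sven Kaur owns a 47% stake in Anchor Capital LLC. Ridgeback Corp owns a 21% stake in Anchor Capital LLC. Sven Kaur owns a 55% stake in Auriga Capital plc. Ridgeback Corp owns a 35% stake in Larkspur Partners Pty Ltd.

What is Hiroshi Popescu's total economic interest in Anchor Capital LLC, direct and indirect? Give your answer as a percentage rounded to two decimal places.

Hiroshi reaches Anchor along 3 paths.
Via Ridgeback: 20% × 21% = 4.2%.
Via Auriga: 21% × 30% = 6.3%.
Via Ridgeback → Auriga: 20% × 19% × 30% = 1.14%.
Total: 4.2% + 6.3% + 1.14% = 11.64%.

11.64%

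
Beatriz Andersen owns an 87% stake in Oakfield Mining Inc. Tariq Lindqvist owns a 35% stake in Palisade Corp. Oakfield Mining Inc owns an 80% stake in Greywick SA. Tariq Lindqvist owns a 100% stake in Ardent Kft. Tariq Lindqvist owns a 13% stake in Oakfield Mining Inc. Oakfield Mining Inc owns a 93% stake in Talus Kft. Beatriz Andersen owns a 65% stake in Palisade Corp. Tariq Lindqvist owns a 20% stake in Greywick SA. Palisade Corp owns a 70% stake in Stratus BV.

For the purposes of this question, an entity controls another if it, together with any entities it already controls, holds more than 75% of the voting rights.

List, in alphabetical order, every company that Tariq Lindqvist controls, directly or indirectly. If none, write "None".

Tariq holds 100% of Ardent, so Tariq controls Ardent.
No other company's threshold is met.

Ardent Kft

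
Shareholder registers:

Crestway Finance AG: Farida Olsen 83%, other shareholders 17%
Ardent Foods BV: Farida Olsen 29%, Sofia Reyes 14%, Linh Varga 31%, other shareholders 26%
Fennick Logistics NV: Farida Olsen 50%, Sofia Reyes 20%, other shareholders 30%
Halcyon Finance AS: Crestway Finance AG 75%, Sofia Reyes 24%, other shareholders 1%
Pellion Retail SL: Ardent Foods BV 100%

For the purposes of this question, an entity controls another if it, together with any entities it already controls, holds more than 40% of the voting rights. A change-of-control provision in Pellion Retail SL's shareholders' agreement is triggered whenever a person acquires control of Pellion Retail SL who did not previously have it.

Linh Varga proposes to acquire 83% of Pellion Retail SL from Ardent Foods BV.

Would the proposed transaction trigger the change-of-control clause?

Yes

The purchase adds only to Linh's holdings (Ardent's stake shrinks), so Linh is the only person who could newly come to control Pellion.
Linh's largest direct stake is 31% in Ardent, which does not meet the threshold, so Linh controls no company.
Neither Linh nor any entity Linh controls holds any voting interest in Pellion.
So before the transaction, Linh does not control Pellion.
After the purchase, Linh holds 83% of Pellion directly, and Ardent's stake falls to 17%.
Linh holds 83% of Pellion, so Linh controls Pellion.
Linh did not control Pellion before and does after, so the clause is triggered.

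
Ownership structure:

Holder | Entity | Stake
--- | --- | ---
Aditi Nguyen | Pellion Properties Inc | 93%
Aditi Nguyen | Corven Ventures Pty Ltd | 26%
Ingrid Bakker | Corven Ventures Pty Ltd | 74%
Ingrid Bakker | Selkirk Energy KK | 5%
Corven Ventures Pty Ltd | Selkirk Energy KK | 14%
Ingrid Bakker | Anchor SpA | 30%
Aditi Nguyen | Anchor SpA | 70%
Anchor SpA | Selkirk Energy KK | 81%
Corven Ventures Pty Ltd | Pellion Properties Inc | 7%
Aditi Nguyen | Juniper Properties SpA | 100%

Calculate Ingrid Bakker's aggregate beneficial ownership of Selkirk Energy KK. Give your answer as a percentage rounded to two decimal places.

Ingrid reaches Selkirk along 3 paths.
Via Anchor: 30% × 81% = 24.3%.
Direct stake: 5% = 5%.
Via Corven: 74% × 14% = 10.36%.
Total: 24.3% + 5% + 10.36% = 39.66%.

39.66%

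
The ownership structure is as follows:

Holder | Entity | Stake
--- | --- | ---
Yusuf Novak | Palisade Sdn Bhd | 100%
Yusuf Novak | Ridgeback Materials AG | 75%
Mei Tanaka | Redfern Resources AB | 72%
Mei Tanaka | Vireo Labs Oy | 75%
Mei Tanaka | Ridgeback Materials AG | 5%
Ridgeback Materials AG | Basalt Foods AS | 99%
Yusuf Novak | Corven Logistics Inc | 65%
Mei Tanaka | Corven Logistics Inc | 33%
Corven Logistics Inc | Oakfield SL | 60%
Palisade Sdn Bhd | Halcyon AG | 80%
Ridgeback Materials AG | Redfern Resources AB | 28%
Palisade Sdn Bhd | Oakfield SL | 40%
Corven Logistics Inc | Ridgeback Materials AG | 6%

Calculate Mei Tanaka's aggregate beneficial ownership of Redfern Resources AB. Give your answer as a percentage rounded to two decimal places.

73.95%

Mei reaches Redfern along 3 paths.
Via Corven → Ridgeback: 33% × 6% × 28% = 0.5544%.
Via Ridgeback: 5% × 28% = 1.4%.
Direct stake: 72% = 72%.
Total: 0.5544% + 1.4% + 72% = 73.9544%.
Rounded: 73.95%.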